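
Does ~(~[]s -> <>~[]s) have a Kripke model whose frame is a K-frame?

1. ~(~[]s -> <>~[]s), u
2. ~[]s, u   [~->-rule on 1]
3. ~<>~[]s, u   [~->-rule on 1]
4. ~s, v   [~[]-rule on 2: fresh world v, uRv]
5. []s, v   [~<>-rule on 3 via uRv]
Accessibility: uRv

Satisfiable (open branch found)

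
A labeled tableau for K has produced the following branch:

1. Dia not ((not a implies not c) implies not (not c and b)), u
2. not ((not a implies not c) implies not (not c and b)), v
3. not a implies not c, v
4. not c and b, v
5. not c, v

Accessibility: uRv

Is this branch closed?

No atom appears with both signs at the same world.

Open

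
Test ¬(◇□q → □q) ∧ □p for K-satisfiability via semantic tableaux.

Satisfiable

1. ¬(◇□q → □q) ∧ □p, u
2. ¬(◇□q → □q), u   [∧-rule on 1]
3. □p, u   [∧-rule on 1]
4. ◇□q, u   [¬→-rule on 2]
5. ¬□q, u   [¬→-rule on 2]
6. □q, v   [◇-rule on 4: fresh world v, uRv]
7. p, v   [□-rule on 3 via uRv]
8. ¬q, w   [¬□-rule on 5: fresh world w, uRw]
9. p, w   [□-rule on 3 via uRw]
Accessibility: uRv, uRw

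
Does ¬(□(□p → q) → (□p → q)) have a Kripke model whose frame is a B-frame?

1. ¬(□(□p → q) → (□p → q)), u
2. □(□p → q), u   [¬→-rule on 1]
3. ¬(□p → q), u   [¬→-rule on 1]
4. □p, u   [¬→-rule on 3]
5. ¬q, u   [¬→-rule on 3]
6. □p → q, u   [□-rule on 2 via uRu]
7. p, u   [□-rule on 4 via uRu]
8. ¬□p, u   [→-rule on 6 (branches; this branch)]
9. ¬p, v   [¬□-rule on 8: fresh world v, uRv]
10. □p → q, v   [□-rule on 2 via uRv]
11. p, v   [□-rule on 4 via uRv]
Accessibility: uRu, uRv, vRu, vRv
Branch closes: p and ¬p both at v.
(One branch shown.) All branches close.

Unsatisfiable (every branch closes)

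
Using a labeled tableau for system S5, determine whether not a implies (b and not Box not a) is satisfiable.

Satisfiable

1. not a implies (b and not Box not a), w0
2. b and not Box not a, w0
3. b, w0
4. not Box not a, w0
5. a, w1
Accessibility: w0Rw0, w0Rw1, w1Rw0, w1Rw1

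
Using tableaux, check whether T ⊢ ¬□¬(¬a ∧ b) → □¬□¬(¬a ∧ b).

Tableau for the negation ¬(¬□¬(¬a ∧ b) → □¬□¬(¬a ∧ b)):
1. ¬(¬□¬(¬a ∧ b) → □¬□¬(¬a ∧ b)), u
2. ¬□¬(¬a ∧ b), u
3. ¬□¬□¬(¬a ∧ b), u
4. ¬a ∧ b, v
5. ¬a, v
6. b, v
7. □¬(¬a ∧ b), w
8. ¬(¬a ∧ b), w
9. ¬b, w
Accessibility: uRu, uRv, uRw, vRv, wRw
The negation has an open branch (countermodel exists).

No, not valid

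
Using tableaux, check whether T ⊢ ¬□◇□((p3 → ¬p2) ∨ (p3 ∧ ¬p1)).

Invalid (countermodel exists)

Tableau for the negation □◇□((p3 → ¬p2) ∨ (p3 ∧ ¬p1)):
1. □◇□((p3 → ¬p2) ∨ (p3 ∧ ¬p1)), u
2. ◇□((p3 → ¬p2) ∨ (p3 ∧ ¬p1)), u   [□-rule on 1 via uRu]
3. □((p3 → ¬p2) ∨ (p3 ∧ ¬p1)), v   [◇-rule on 2: fresh world v, uRv]
4. ◇□((p3 → ¬p2) ∨ (p3 ∧ ¬p1)), v   [□-rule on 1 via uRv]
5. (p3 → ¬p2) ∨ (p3 ∧ ¬p1), v   [□-rule on 3 via vRv]
6. p3 ∧ ¬p1, v   [∨-rule on 5 (branches; this branch)]
7. p3, v   [∧-rule on 6]
8. ¬p1, v   [∧-rule on 6]
9. □((p3 → ¬p2) ∨ (p3 ∧ ¬p1)), w   [◇-rule on 4: fresh world w, vRw]
10. (p3 → ¬p2) ∨ (p3 ∧ ¬p1), w   [□-rule on 3 via vRw]
11. p3 ∧ ¬p1, w   [∨-rule on 10 (branches; this branch)]
12. p3, w   [∧-rule on 11]
13. ¬p1, w   [∧-rule on 11]
Accessibility: uRu, uRv, vRv, vRw, wRw
The negation has an open branch (countermodel exists).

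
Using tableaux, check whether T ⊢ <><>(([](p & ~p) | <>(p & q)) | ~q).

Tableau for the negation ~<><>(([](p & ~p) | <>(p & q)) | ~q):
1. ~<><>(([](p & ~p) | <>(p & q)) | ~q), w0
2. ~<>(([](p & ~p) | <>(p & q)) | ~q), w0   [~<>-rule on 1 via w0Rw0]
3. ~(([](p & ~p) | <>(p & q)) | ~q), w0   [~<>-rule on 2 via w0Rw0]
4. ~([](p & ~p) | <>(p & q)), w0   [~|-rule on 3]
5. q, w0   [~|-rule on 3]
6. ~[](p & ~p), w0   [~|-rule on 4]
7. ~<>(p & q), w0   [~|-rule on 4]
8. ~(p & q), w0   [~<>-rule on 7 via w0Rw0]
9. ~p, w0   [~&-rule on 8 (branches; this branch)]
10. ~(p & ~p), w1   [~[]-rule on 6: fresh world w1, w0Rw1]
11. ~<>(([](p & ~p) | <>(p & q)) | ~q), w1   [~<>-rule on 1 via w0Rw1]
12. ~(([](p & ~p) | <>(p & q)) | ~q), w1   [~<>-rule on 2 via w0Rw1]
13. ~([](p & ~p) | <>(p & q)), w1   [~|-rule on 12]
14. q, w1   [~|-rule on 12]
15. ~[](p & ~p), w1   [~|-rule on 13]
16. ~<>(p & q), w1   [~|-rule on 13]
17. ~(p & q), w1   [~<>-rule on 7 via w0Rw1]
18. ~p, w1   [~&-rule on 10 (branches; this branch)]
19. ~(p & ~p), w2   [~[]-rule on 15: fresh world w2, w1Rw2]
20. ~(([](p & ~p) | <>(p & q)) | ~q), w2   [~<>-rule on 11 via w1Rw2]
21. ~([](p & ~p) | <>(p & q)), w2   [~|-rule on 20]
22. q, w2   [~|-rule on 20]
23. ~[](p & ~p), w2   [~|-rule on 21]
24. ~<>(p & q), w2   [~|-rule on 21]
25. ~(p & q), w2   [~<>-rule on 16 via w1Rw2]
26. ~p, w2   [~&-rule on 19 (branches; this branch)]
27. ~(p & ~p), w3   [~[]-rule on 23: fresh world w3, w2Rw3]
28. ~(p & q), w3   [~<>-rule on 24 via w2Rw3]
29. p, w3   [~&-rule on 27 (branches; this branch)]
30. ~q, w3   [~&-rule on 28 (branches; this branch)]
Accessibility: w0Rw0, w0Rw1, w1Rw1, w1Rw2, w2Rw2, w2Rw3, w3Rw3
The negation has an open branch (countermodel exists).

No, not valid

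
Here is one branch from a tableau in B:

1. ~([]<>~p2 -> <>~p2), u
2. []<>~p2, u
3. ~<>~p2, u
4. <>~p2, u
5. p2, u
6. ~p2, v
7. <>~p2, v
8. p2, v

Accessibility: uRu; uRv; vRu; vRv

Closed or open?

Yes, closed

Both p2 and ~p2 appear at v.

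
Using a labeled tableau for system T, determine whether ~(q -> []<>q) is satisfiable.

1. ~(q -> []<>q), 0
2. q, 0
3. ~[]<>q, 0
4. ~<>q, 1
5. ~q, 1
Accessibility: 0R0, 0R1, 1R1

Satisfiable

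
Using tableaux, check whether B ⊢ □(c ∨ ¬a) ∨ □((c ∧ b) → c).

Yes, valid

Tableau for the negation ¬(□(c ∨ ¬a) ∨ □((c ∧ b) → c)):
1. ¬(□(c ∨ ¬a) ∨ □((c ∧ b) → c)), 0
2. ¬□(c ∨ ¬a), 0
3. ¬□((c ∧ b) → c), 0
4. ¬(c ∨ ¬a), 1
5. ¬c, 1
6. a, 1
7. ¬((c ∧ b) → c), 2
8. c ∧ b, 2
9. ¬c, 2
10. c, 2
11. b, 2
Accessibility: 0R0, 0R1, 0R2, 1R0, 1R1, 2R0, 2R2
Branch closes: c and ¬c both at 2.
Every branch of the negation's tableau closes; the branch above is one of them.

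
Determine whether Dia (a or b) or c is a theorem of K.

Tableau for the negation not (Dia (a or b) or c):
1. not (Dia (a or b) or c), 0
2. not Dia (a or b), 0   [neg-or-rule on 1]
3. not c, 0   [neg-or-rule on 1]
The negation has an open branch (countermodel exists).

Invalid (countermodel exists)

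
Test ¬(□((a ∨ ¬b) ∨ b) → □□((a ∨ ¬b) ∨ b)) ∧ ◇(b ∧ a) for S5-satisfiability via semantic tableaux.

1. ¬(□((a ∨ ¬b) ∨ b) → □□((a ∨ ¬b) ∨ b)) ∧ ◇(b ∧ a), 0
2. ¬(□((a ∨ ¬b) ∨ b) → □□((a ∨ ¬b) ∨ b)), 0
3. ◇(b ∧ a), 0
4. □((a ∨ ¬b) ∨ b), 0
5. ¬□□((a ∨ ¬b) ∨ b), 0
6. (a ∨ ¬b) ∨ b, 0
7. a ∨ ¬b, 0
8. ¬b, 0
9. b ∧ a, 1
10. b, 1
11. a, 1
12. (a ∨ ¬b) ∨ b, 1
13. a ∨ ¬b, 1
14. ¬□((a ∨ ¬b) ∨ b), 2
15. (a ∨ ¬b) ∨ b, 2
16. a ∨ ¬b, 2
17. ¬b, 2
18. ¬((a ∨ ¬b) ∨ b), 3
19. ¬(a ∨ ¬b), 3
20. ¬b, 3
21. ¬a, 3
22. b, 3
Accessibility: 0R0, 0R1, 0R2, 0R3, 1R0, 1R1, 1R2, 1R3, 2R0, 2R1, 2R2, 2R3, 3R0, 3R1, 3R2, 3R3
Branch closes: b and ¬b both at 3.
All branches of the tableau close; one closing branch shown above.

Unsatisfiable (every branch closes)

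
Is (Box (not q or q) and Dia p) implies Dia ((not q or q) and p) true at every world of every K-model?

Valid in K

Tableau for the negation not ((Box (not q or q) and Dia p) implies Dia ((not q or q) and p)):
1. not ((Box (not q or q) and Dia p) implies Dia ((not q or q) and p)), u
2. Box (not q or q) and Dia p, u   [neg-implies-rule on 1]
3. not Dia ((not q or q) and p), u   [neg-implies-rule on 1]
4. Box (not q or q), u   [and-rule on 2]
5. Dia p, u   [and-rule on 2]
6. p, v   [Dia-rule on 5: fresh world v, uRv]
7. not ((not q or q) and p), v   [neg-Dia-rule on 3 via uRv]
8. not q or q, v   [Box-rule on 4 via uRv]
9. not (not q or q), v   [neg-and-rule on 7 (branches; this branch)]
10. q, v   [neg-or-rule on 9]
11. not q, v   [neg-or-rule on 9]
Accessibility: uRv
Branch closes: q and not q both at v.
All branches of the negation close; one closing branch shown above.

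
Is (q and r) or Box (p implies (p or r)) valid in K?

Tableau for the negation not ((q and r) or Box (p implies (p or r))):
1. not ((q and r) or Box (p implies (p or r))), 0
2. not (q and r), 0
3. not Box (p implies (p or r)), 0
4. not r, 0
5. not (p implies (p or r)), 1
6. p, 1
7. not (p or r), 1
8. not p, 1
9. not r, 1
Accessibility: 0R1
Branch closes: p and not p both at 1.
Every branch of the negation's tableau closes; the branch above is one of them.

Yes, valid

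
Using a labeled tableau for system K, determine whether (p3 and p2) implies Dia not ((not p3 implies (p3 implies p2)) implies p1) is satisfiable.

1. (p3 and p2) implies Dia not ((not p3 implies (p3 implies p2)) implies p1), u
2. Dia not ((not p3 implies (p3 implies p2)) implies p1), u
3. not ((not p3 implies (p3 implies p2)) implies p1), v
4. not p3 implies (p3 implies p2), v
5. not p1, v
6. p3 implies p2, v
7. p2, v
Accessibility: uRv

Yes, satisfiable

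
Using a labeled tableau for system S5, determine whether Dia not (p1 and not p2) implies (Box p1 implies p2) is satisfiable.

1. Dia not (p1 and not p2) implies (Box p1 implies p2), w0
2. Box p1 implies p2, w0
3. p2, w0
Accessibility: w0Rw0

Satisfiable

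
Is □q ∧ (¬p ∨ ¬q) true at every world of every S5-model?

Tableau for the negation ¬(□q ∧ (¬p ∨ ¬q)):
1. ¬(□q ∧ (¬p ∨ ¬q)), 0
2. ¬(¬p ∨ ¬q), 0
3. p, 0
4. q, 0
Accessibility: 0R0
The negation has an open branch (countermodel exists).

No, not valid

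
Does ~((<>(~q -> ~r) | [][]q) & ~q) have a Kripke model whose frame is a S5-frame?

1. ~((<>(~q -> ~r) | [][]q) & ~q), 0
2. q, 0
Accessibility: 0R0

Yes, satisfiable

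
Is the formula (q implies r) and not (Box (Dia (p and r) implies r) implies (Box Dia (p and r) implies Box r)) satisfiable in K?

1. (q implies r) and not (Box (Dia (p and r) implies r) implies (Box Dia (p and r) implies Box r)), w0
2. q implies r, w0
3. not (Box (Dia (p and r) implies r) implies (Box Dia (p and r) implies Box r)), w0
4. Box (Dia (p and r) implies r), w0
5. not (Box Dia (p and r) implies Box r), w0
6. Box Dia (p and r), w0
7. not Box r, w0
8. r, w0
9. not r, w1
10. Dia (p and r) implies r, w1
11. Dia (p and r), w1
12. not Dia (p and r), w1
13. p and r, w2
14. p, w2
15. r, w2
16. not (p and r), w2
17. not r, w2
Accessibility: w0Rw1, w1Rw2
Branch closes: r and not r both at w2.
Every branch closes; the branch above is one of them.

Unsatisfiable (every branch closes)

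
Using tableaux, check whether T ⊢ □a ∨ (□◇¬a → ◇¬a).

Yes, valid

Tableau for the negation ¬(□a ∨ (□◇¬a → ◇¬a)):
1. ¬(□a ∨ (□◇¬a → ◇¬a)), 0
2. ¬□a, 0   [¬∨-rule on 1]
3. ¬(□◇¬a → ◇¬a), 0   [¬∨-rule on 1]
4. □◇¬a, 0   [¬→-rule on 3]
5. ¬◇¬a, 0   [¬→-rule on 3]
6. ◇¬a, 0   [□-rule on 4 via 0R0]
7. a, 0   [¬◇-rule on 5 via 0R0]
8. ¬a, 1   [¬□-rule on 2: fresh world 1, 0R1]
9. ◇¬a, 1   [□-rule on 4 via 0R1]
10. a, 1   [¬◇-rule on 5 via 0R1]
Accessibility: 0R0, 0R1, 1R1
Branch closes: a and ¬a both at 1.
All branches of the negation close; one closing branch shown above.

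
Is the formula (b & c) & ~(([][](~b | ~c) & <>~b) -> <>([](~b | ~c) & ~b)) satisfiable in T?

1. (b & c) & ~(([][](~b | ~c) & <>~b) -> <>([](~b | ~c) & ~b)), w0
2. b & c, w0
3. ~(([][](~b | ~c) & <>~b) -> <>([](~b | ~c) & ~b)), w0
4. b, w0
5. c, w0
6. [][](~b | ~c) & <>~b, w0
7. ~<>([](~b | ~c) & ~b), w0
8. [][](~b | ~c), w0
9. <>~b, w0
10. ~([](~b | ~c) & ~b), w0
11. [](~b | ~c), w0
12. ~b | ~c, w0
13. ~c, w0
Accessibility: w0Rw0
Branch closes: c and ~c both at w0.
All branches of the tableau close; one closing branch shown above.

Unsatisfiable (every branch closes)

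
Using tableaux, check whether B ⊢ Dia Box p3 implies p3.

Yes, valid

Tableau for the negation not (Dia Box p3 implies p3):
1. not (Dia Box p3 implies p3), u
2. Dia Box p3, u   [neg-implies-rule on 1]
3. not p3, u   [neg-implies-rule on 1]
4. Box p3, v   [Dia-rule on 2: fresh world v, uRv]
5. p3, u   [Box-rule on 4 via vRu]
Accessibility: uRu, uRv, vRu, vRv
Branch closes: p3 and not p3 both at u.
Every branch of the negation's tableau closes; the branch above is one of them.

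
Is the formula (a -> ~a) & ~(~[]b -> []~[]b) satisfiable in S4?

1. (a -> ~a) & ~(~[]b -> []~[]b), u
2. a -> ~a, u
3. ~(~[]b -> []~[]b), u
4. ~[]b, u
5. ~[]~[]b, u
6. ~a, u
7. ~b, v
8. []b, w
9. b, w
Accessibility: uRu, uRv, uRw, vRv, wRw

Yes, satisfiable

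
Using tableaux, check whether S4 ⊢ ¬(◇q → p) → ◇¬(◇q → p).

Yes, valid

Tableau for the negation ¬(¬(◇q → p) → ◇¬(◇q → p)):
1. ¬(¬(◇q → p) → ◇¬(◇q → p)), w0
2. ¬(◇q → p), w0   [¬→-rule on 1]
3. ¬◇¬(◇q → p), w0   [¬→-rule on 1]
4. ◇q, w0   [¬→-rule on 2]
5. ¬p, w0   [¬→-rule on 2]
6. ◇q → p, w0   [¬◇-rule on 3 via w0Rw0]
7. ¬◇q, w0   [→-rule on 6 (branches; this branch)]
8. ¬q, w0   [¬◇-rule on 7 via w0Rw0]
9. q, w1   [◇-rule on 4: fresh world w1, w0Rw1]
10. ◇q → p, w1   [¬◇-rule on 3 via w0Rw1]
11. ¬q, w1   [¬◇-rule on 7 via w0Rw1]
Accessibility: w0Rw0, w0Rw1, w1Rw1
Branch closes: q and ¬q both at w1.
All branches of the negation close; one closing branch shown above.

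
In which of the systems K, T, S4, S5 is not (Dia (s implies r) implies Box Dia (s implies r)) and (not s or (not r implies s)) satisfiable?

S5-tableau for the formula:
1. not (Dia (s implies r) implies Box Dia (s implies r)) and (not s or (not r implies s)), w0
2. not (Dia (s implies r) implies Box Dia (s implies r)), w0   [and-rule on 1]
3. not s or (not r implies s), w0   [and-rule on 1]
4. Dia (s implies r), w0   [neg-implies-rule on 2]
5. not Box Dia (s implies r), w0   [neg-implies-rule on 2]
6. not r implies s, w0   [or-rule on 3 (branches; this branch)]
7. s, w0   [implies-rule on 6 (branches; this branch)]
8. s implies r, w1   [Dia-rule on 4: fresh world w1, w0Rw1]
9. r, w1   [implies-rule on 8 (branches; this branch)]
10. not Dia (s implies r), w2   [neg-Box-rule on 5: fresh world w2, w0Rw2]
11. not (s implies r), w0   [neg-Dia-rule on 10 via w2Rw0]
12. not r, w0   [neg-implies-rule on 11]
13. not (s implies r), w1   [neg-Dia-rule on 10 via w2Rw1]
14. s, w1   [neg-implies-rule on 13]
15. not r, w1   [neg-implies-rule on 13]
Accessibility: w0Rw0, w0Rw1, w0Rw2, w1Rw0, w1Rw1, w1Rw2, w2Rw0, w2Rw1, w2Rw2
Branch closes: r and not r both at w1.
Every branch closes (one shown): unsatisfiable in S5.
S4-tableau for the formula:
1. not (Dia (s implies r) implies Box Dia (s implies r)) and (not s or (not r implies s)), w0
2. not (Dia (s implies r) implies Box Dia (s implies r)), w0   [and-rule on 1]
3. not s or (not r implies s), w0   [and-rule on 1]
4. Dia (s implies r), w0   [neg-implies-rule on 2]
5. not Box Dia (s implies r), w0   [neg-implies-rule on 2]
6. not r implies s, w0   [or-rule on 3 (branches; this branch)]
7. s, w0   [implies-rule on 6 (branches; this branch)]
8. s implies r, w1   [Dia-rule on 4: fresh world w1, w0Rw1]
9. r, w1   [implies-rule on 8 (branches; this branch)]
10. not Dia (s implies r), w2   [neg-Box-rule on 5: fresh world w2, w0Rw2]
11. not (s implies r), w2   [neg-Dia-rule on 10 via w2Rw2]
12. s, w2   [neg-implies-rule on 11]
13. not r, w2   [neg-implies-rule on 11]
Accessibility: w0Rw0, w0Rw1, w0Rw2, w1Rw1, w2Rw2
Complete open branch: satisfiable in S4, hence also in K, T (this S4-model is also a K-model and a T-model).

K, T, S4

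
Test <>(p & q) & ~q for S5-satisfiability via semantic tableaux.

Yes, satisfiable

1. <>(p & q) & ~q, w0
2. <>(p & q), w0
3. ~q, w0
4. p & q, w1
5. p, w1
6. q, w1
Accessibility: w0Rw0, w0Rw1, w1Rw0, w1Rw1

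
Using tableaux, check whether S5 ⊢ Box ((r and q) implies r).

Yes, valid

Tableau for the negation not Box ((r and q) implies r):
1. not Box ((r and q) implies r), 0
2. not ((r and q) implies r), 1
3. r and q, 1
4. not r, 1
5. r, 1
6. q, 1
Accessibility: 0R0, 0R1, 1R0, 1R1
Branch closes: r and not r both at 1.
Every branch of the negation's tableau closes; the branch above is one of them.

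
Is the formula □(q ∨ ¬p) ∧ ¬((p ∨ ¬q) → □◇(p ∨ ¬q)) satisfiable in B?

Unsatisfiable

1. □(q ∨ ¬p) ∧ ¬((p ∨ ¬q) → □◇(p ∨ ¬q)), w0
2. □(q ∨ ¬p), w0   [∧-rule on 1]
3. ¬((p ∨ ¬q) → □◇(p ∨ ¬q)), w0   [∧-rule on 1]
4. p ∨ ¬q, w0   [¬→-rule on 3]
5. ¬□◇(p ∨ ¬q), w0   [¬→-rule on 3]
6. q ∨ ¬p, w0   [□-rule on 2 via w0Rw0]
7. ¬q, w0   [∨-rule on 4 (branches; this branch)]
8. ¬p, w0   [∨-rule on 6 (branches; this branch)]
9. ¬◇(p ∨ ¬q), w1   [¬□-rule on 5: fresh world w1, w0Rw1]
10. q ∨ ¬p, w1   [□-rule on 2 via w0Rw1]
11. ¬(p ∨ ¬q), w0   [¬◇-rule on 9 via w1Rw0]
12. q, w0   [¬∨-rule on 11]
Accessibility: w0Rw0, w0Rw1, w1Rw0, w1Rw1
Branch closes: q and ¬q both at w0.
All branches of the tableau close; one closing branch shown above.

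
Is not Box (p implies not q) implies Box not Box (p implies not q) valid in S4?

Not valid

Tableau for the negation not (not Box (p implies not q) implies Box not Box (p implies not q)):
1. not (not Box (p implies not q) implies Box not Box (p implies not q)), u
2. not Box (p implies not q), u
3. not Box not Box (p implies not q), u
4. not (p implies not q), v
5. p, v
6. q, v
7. Box (p implies not q), w
8. p implies not q, w
9. not q, w
Accessibility: uRu, uRv, uRw, vRv, wRw
The negation has an open branch (countermodel exists).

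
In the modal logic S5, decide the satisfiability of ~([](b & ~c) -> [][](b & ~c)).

1. ~([](b & ~c) -> [][](b & ~c)), u
2. [](b & ~c), u
3. ~[][](b & ~c), u
4. b & ~c, u
5. b, u
6. ~c, u
7. ~[](b & ~c), v
8. b & ~c, v
9. b, v
10. ~c, v
11. ~(b & ~c), w
12. b & ~c, w
13. b, w
14. ~c, w
15. c, w
Accessibility: uRu, uRv, uRw, vRu, vRv, vRw, wRu, wRv, wRw
Branch closes: c and ~c both at w.
(One branch shown.) All branches close.

No, unsatisfiable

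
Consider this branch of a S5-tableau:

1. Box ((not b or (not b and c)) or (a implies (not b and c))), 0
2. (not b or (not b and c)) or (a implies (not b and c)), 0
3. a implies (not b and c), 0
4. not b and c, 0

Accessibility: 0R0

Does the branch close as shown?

There is no literal clash: for every atom and world, at most one sign appears.

No, open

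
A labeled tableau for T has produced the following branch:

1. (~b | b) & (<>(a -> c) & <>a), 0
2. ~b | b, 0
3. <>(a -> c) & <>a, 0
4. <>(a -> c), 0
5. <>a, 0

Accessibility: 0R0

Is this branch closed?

No, open

No atom appears with both signs at the same world.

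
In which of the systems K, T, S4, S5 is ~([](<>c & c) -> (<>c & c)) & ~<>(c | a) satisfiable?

T-tableau for the formula:
1. ~([](<>c & c) -> (<>c & c)) & ~<>(c | a), u
2. ~([](<>c & c) -> (<>c & c)), u   [&-rule on 1]
3. ~<>(c | a), u   [&-rule on 1]
4. [](<>c & c), u   [~->-rule on 2]
5. ~(<>c & c), u   [~->-rule on 2]
6. ~(c | a), u   [~<>-rule on 3 via uRu]
7. ~c, u   [~|-rule on 6]
8. ~a, u   [~|-rule on 6]
9. <>c & c, u   [[]-rule on 4 via uRu]
10. <>c, u   [&-rule on 9]
11. c, u   [&-rule on 9]
Accessibility: uRu
Branch closes: c and ~c both at u.
Every branch closes (one shown): unsatisfiable in T, hence also in S4, S5 (every S4/S5-frame is a T-frame).
K-tableau for the formula:
1. ~([](<>c & c) -> (<>c & c)) & ~<>(c | a), u
2. ~([](<>c & c) -> (<>c & c)), u   [&-rule on 1]
3. ~<>(c | a), u   [&-rule on 1]
4. [](<>c & c), u   [~->-rule on 2]
5. ~(<>c & c), u   [~->-rule on 2]
6. ~c, u   [~&-rule on 5 (branches; this branch)]
Complete open branch: satisfiable in K.

K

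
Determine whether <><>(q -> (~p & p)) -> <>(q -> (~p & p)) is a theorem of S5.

Tableau for the negation ~(<><>(q -> (~p & p)) -> <>(q -> (~p & p))):
1. ~(<><>(q -> (~p & p)) -> <>(q -> (~p & p))), 0
2. <><>(q -> (~p & p)), 0
3. ~<>(q -> (~p & p)), 0
4. ~(q -> (~p & p)), 0
5. q, 0
6. ~(~p & p), 0
7. ~p, 0
8. <>(q -> (~p & p)), 1
9. ~(q -> (~p & p)), 1
10. q, 1
11. ~(~p & p), 1
12. ~p, 1
13. q -> (~p & p), 2
14. ~(q -> (~p & p)), 2
15. q, 2
16. ~(~p & p), 2
17. ~p & p, 2
18. ~p, 2
19. p, 2
Accessibility: 0R0, 0R1, 0R2, 1R0, 1R1, 1R2, 2R0, 2R1, 2R2
Branch closes: p and ~p both at 2.
All branches of the negation close; one closing branch shown above.

Valid in S5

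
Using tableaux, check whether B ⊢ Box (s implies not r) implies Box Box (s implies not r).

Not valid

Tableau for the negation not (Box (s implies not r) implies Box Box (s implies not r)):
1. not (Box (s implies not r) implies Box Box (s implies not r)), w0
2. Box (s implies not r), w0   [neg-implies-rule on 1]
3. not Box Box (s implies not r), w0   [neg-implies-rule on 1]
4. s implies not r, w0   [Box-rule on 2 via w0Rw0]
5. not r, w0   [implies-rule on 4 (branches; this branch)]
6. not Box (s implies not r), w1   [neg-Box-rule on 3: fresh world w1, w0Rw1]
7. s implies not r, w1   [Box-rule on 2 via w0Rw1]
8. not r, w1   [implies-rule on 7 (branches; this branch)]
9. not (s implies not r), w2   [neg-Box-rule on 6: fresh world w2, w1Rw2]
10. s, w2   [neg-implies-rule on 9]
11. r, w2   [neg-implies-rule on 9]
Accessibility: w0Rw0, w0Rw1, w1Rw0, w1Rw1, w1Rw2, w2Rw1, w2Rw2
The negation has an open branch (countermodel exists).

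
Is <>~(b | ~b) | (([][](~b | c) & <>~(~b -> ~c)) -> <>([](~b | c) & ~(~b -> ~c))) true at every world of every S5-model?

Tableau for the negation ~(<>~(b | ~b) | (([][](~b | c) & <>~(~b -> ~c)) -> <>([](~b | c) & ~(~b -> ~c)))):
1. ~(<>~(b | ~b) | (([][](~b | c) & <>~(~b -> ~c)) -> <>([](~b | c) & ~(~b -> ~c)))), 0
2. ~<>~(b | ~b), 0   [~|-rule on 1]
3. ~(([][](~b | c) & <>~(~b -> ~c)) -> <>([](~b | c) & ~(~b -> ~c))), 0   [~|-rule on 1]
4. [][](~b | c) & <>~(~b -> ~c), 0   [~->-rule on 3]
5. ~<>([](~b | c) & ~(~b -> ~c)), 0   [~->-rule on 3]
6. [][](~b | c), 0   [&-rule on 4]
7. <>~(~b -> ~c), 0   [&-rule on 4]
8. b | ~b, 0   [~<>-rule on 2 via 0R0]
9. ~([](~b | c) & ~(~b -> ~c)), 0   [~<>-rule on 5 via 0R0]
10. [](~b | c), 0   [[]-rule on 6 via 0R0]
11. ~b | c, 0   [[]-rule on 10 via 0R0]
12. ~b, 0   [|-rule on 8 (branches; this branch)]
13. ~b -> ~c, 0   [~&-rule on 9 (branches; this branch)]
14. ~c, 0   [->-rule on 13 (branches; this branch)]
15. ~(~b -> ~c), 1   [<>-rule on 7: fresh world 1, 0R1]
16. ~b, 1   [~->-rule on 15]
17. c, 1   [~->-rule on 15]
18. b | ~b, 1   [~<>-rule on 2 via 0R1]
19. ~([](~b | c) & ~(~b -> ~c)), 1   [~<>-rule on 5 via 0R1]
20. [](~b | c), 1   [[]-rule on 6 via 0R1]
21. ~b | c, 1   [[]-rule on 10 via 0R1]
22. ~[](~b | c), 1   [~&-rule on 19 (branches; this branch)]
23. ~(~b | c), 2   [~[]-rule on 22: fresh world 2, 1R2]
24. b, 2   [~|-rule on 23]
25. ~c, 2   [~|-rule on 23]
26. b | ~b, 2   [~<>-rule on 2 via 0R2]
27. ~([](~b | c) & ~(~b -> ~c)), 2   [~<>-rule on 5 via 0R2]
28. [](~b | c), 2   [[]-rule on 6 via 0R2]
29. ~b | c, 2   [[]-rule on 10 via 0R2]
30. ~b -> ~c, 2   [~&-rule on 27 (branches; this branch)]
31. c, 2   [|-rule on 29 (branches; this branch)]
Accessibility: 0R0, 0R1, 0R2, 1R0, 1R1, 1R2, 2R0, 2R1, 2R2
Branch closes: c and ~c both at 2.
Every branch of the negation's tableau closes; the branch above is one of them.

Yes, valid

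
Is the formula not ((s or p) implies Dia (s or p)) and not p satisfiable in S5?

1. not ((s or p) implies Dia (s or p)) and not p, w0
2. not ((s or p) implies Dia (s or p)), w0
3. not p, w0
4. s or p, w0
5. not Dia (s or p), w0
6. not (s or p), w0
7. not s, w0
8. p, w0
Accessibility: w0Rw0
Branch closes: p and not p both at w0.
Every branch closes; the branch above is one of them.

Unsatisfiable (every branch closes)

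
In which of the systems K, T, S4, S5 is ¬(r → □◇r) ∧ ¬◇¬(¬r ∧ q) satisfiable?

K

T-tableau for the formula:
1. ¬(r → □◇r) ∧ ¬◇¬(¬r ∧ q), u
2. ¬(r → □◇r), u
3. ¬◇¬(¬r ∧ q), u
4. r, u
5. ¬□◇r, u
6. ¬r ∧ q, u
7. ¬r, u
8. q, u
Accessibility: uRu
Branch closes: r and ¬r both at u.
Every branch closes (one shown): unsatisfiable in T, hence also in S4, S5 (every S4/S5-frame is a T-frame).
K-tableau for the formula:
1. ¬(r → □◇r) ∧ ¬◇¬(¬r ∧ q), u
2. ¬(r → □◇r), u
3. ¬◇¬(¬r ∧ q), u
4. r, u
5. ¬□◇r, u
6. ¬◇r, v
7. ¬r ∧ q, v
8. ¬r, v
9. q, v
Accessibility: uRv
Complete open branch: satisfiable in K.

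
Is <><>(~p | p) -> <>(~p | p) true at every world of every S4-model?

Tableau for the negation ~(<><>(~p | p) -> <>(~p | p)):
1. ~(<><>(~p | p) -> <>(~p | p)), u
2. <><>(~p | p), u
3. ~<>(~p | p), u
4. ~(~p | p), u
5. p, u
6. ~p, u
Accessibility: uRu
Branch closes: p and ~p both at u.
Every branch of the negation's tableau closes; the branch above is one of them.

Valid in S4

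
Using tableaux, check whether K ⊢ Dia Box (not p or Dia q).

Tableau for the negation not Dia Box (not p or Dia q):
1. not Dia Box (not p or Dia q), u
The negation has an open branch (countermodel exists).

No, not valid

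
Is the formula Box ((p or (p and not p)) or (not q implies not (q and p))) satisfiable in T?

Satisfiable

1. Box ((p or (p and not p)) or (not q implies not (q and p))), u
2. (p or (p and not p)) or (not q implies not (q and p)), u
3. not q implies not (q and p), u
4. not (q and p), u
5. not p, u
Accessibility: uRu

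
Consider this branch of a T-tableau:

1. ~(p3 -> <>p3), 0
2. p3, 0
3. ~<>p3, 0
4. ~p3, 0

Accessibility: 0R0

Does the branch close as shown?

Both p3 and ~p3 appear at 0.

Yes, closed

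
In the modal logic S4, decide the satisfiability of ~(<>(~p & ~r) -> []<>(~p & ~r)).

1. ~(<>(~p & ~r) -> []<>(~p & ~r)), w0
2. <>(~p & ~r), w0
3. ~[]<>(~p & ~r), w0
4. ~p & ~r, w1
5. ~p, w1
6. ~r, w1
7. ~<>(~p & ~r), w2
8. ~(~p & ~r), w2
9. r, w2
Accessibility: w0Rw0, w0Rw1, w0Rw2, w1Rw1, w2Rw2

Satisfiable (open branch found)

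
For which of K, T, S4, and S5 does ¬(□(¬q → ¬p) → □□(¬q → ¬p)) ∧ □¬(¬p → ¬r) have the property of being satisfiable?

K, T

T-tableau for the formula:
1. ¬(□(¬q → ¬p) → □□(¬q → ¬p)) ∧ □¬(¬p → ¬r), u
2. ¬(□(¬q → ¬p) → □□(¬q → ¬p)), u
3. □¬(¬p → ¬r), u
4. □(¬q → ¬p), u
5. ¬□□(¬q → ¬p), u
6. ¬(¬p → ¬r), u
7. ¬p, u
8. r, u
9. ¬q → ¬p, u
10. ¬□(¬q → ¬p), v
11. ¬(¬p → ¬r), v
12. ¬p, v
13. r, v
14. ¬q → ¬p, v
15. ¬(¬q → ¬p), w
16. ¬q, w
17. p, w
Accessibility: uRu, uRv, vRv, vRw, wRw
Complete open branch: satisfiable in T, hence also in K (this T-model is also a K-model).
S4-tableau for the formula:
1. ¬(□(¬q → ¬p) → □□(¬q → ¬p)) ∧ □¬(¬p → ¬r), u
2. ¬(□(¬q → ¬p) → □□(¬q → ¬p)), u
3. □¬(¬p → ¬r), u
4. □(¬q → ¬p), u
5. ¬□□(¬q → ¬p), u
6. ¬(¬p → ¬r), u
7. ¬p, u
8. r, u
9. ¬q → ¬p, u
10. ¬□(¬q → ¬p), v
11. ¬(¬p → ¬r), v
12. ¬p, v
13. r, v
14. ¬q → ¬p, v
15. ¬(¬q → ¬p), w
16. ¬q, w
17. p, w
18. ¬(¬p → ¬r), w
19. ¬p, w
20. r, w
Accessibility: uRu, uRv, uRw, vRv, vRw, wRw
Branch closes: p and ¬p both at w.
Every branch closes (one shown): unsatisfiable in S4, hence also in S5 (every S5-frame is an S4-frame).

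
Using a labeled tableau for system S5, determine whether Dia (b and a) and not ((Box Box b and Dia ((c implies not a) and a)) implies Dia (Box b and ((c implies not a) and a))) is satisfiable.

Unsatisfiable (every branch closes)

1. Dia (b and a) and not ((Box Box b and Dia ((c implies not a) and a)) implies Dia (Box b and ((c implies not a) and a))), 0
2. Dia (b and a), 0   [and-rule on 1]
3. not ((Box Box b and Dia ((c implies not a) and a)) implies Dia (Box b and ((c implies not a) and a))), 0   [and-rule on 1]
4. Box Box b and Dia ((c implies not a) and a), 0   [neg-implies-rule on 3]
5. not Dia (Box b and ((c implies not a) and a)), 0   [neg-implies-rule on 3]
6. Box Box b, 0   [and-rule on 4]
7. Dia ((c implies not a) and a), 0   [and-rule on 4]
8. not (Box b and ((c implies not a) and a)), 0   [neg-Dia-rule on 5 via 0R0]
9. Box b, 0   [Box-rule on 6 via 0R0]
10. b, 0   [Box-rule on 9 via 0R0]
11. not ((c implies not a) and a), 0   [neg-and-rule on 8 (branches; this branch)]
12. not (c implies not a), 0   [neg-and-rule on 11 (branches; this branch)]
13. c, 0   [neg-implies-rule on 12]
14. a, 0   [neg-implies-rule on 12]
15. b and a, 1   [Dia-rule on 2: fresh world 1, 0R1]
16. b, 1   [and-rule on 15]
17. a, 1   [and-rule on 15]
18. not (Box b and ((c implies not a) and a)), 1   [neg-Dia-rule on 5 via 0R1]
19. Box b, 1   [Box-rule on 6 via 0R1]
20. not ((c implies not a) and a), 1   [neg-and-rule on 18 (branches; this branch)]
21. not (c implies not a), 1   [neg-and-rule on 20 (branches; this branch)]
22. c, 1   [neg-implies-rule on 21]
23. (c implies not a) and a, 2   [Dia-rule on 7: fresh world 2, 0R2]
24. c implies not a, 2   [and-rule on 23]
25. a, 2   [and-rule on 23]
26. not (Box b and ((c implies not a) and a)), 2   [neg-Dia-rule on 5 via 0R2]
27. Box b, 2   [Box-rule on 6 via 0R2]
28. b, 2   [Box-rule on 9 via 0R2]
29. not c, 2   [implies-rule on 24 (branches; this branch)]
30. not Box b, 2   [neg-and-rule on 26 (branches; this branch)]
31. not b, 3   [neg-Box-rule on 30: fresh world 3, 2R3]
32. not (Box b and ((c implies not a) and a)), 3   [neg-Dia-rule on 5 via 0R3]
33. Box b, 3   [Box-rule on 6 via 0R3]
34. b, 3   [Box-rule on 9 via 0R3]
Accessibility: 0R0, 0R1, 0R2, 0R3, 1R0, 1R1, 1R2, 1R3, 2R0, 2R1, 2R2, 2R3, 3R0, 3R1, 3R2, 3R3
Branch closes: b and not b both at 3.
Every branch closes; the branch above is one of them.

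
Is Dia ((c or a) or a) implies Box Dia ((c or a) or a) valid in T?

No, not valid

Tableau for the negation not (Dia ((c or a) or a) implies Box Dia ((c or a) or a)):
1. not (Dia ((c or a) or a) implies Box Dia ((c or a) or a)), u
2. Dia ((c or a) or a), u
3. not Box Dia ((c or a) or a), u
4. (c or a) or a, v
5. a, v
6. not Dia ((c or a) or a), w
7. not ((c or a) or a), w
8. not (c or a), w
9. not a, w
10. not c, w
Accessibility: uRu, uRv, uRw, vRv, wRw
The negation has an open branch (countermodel exists).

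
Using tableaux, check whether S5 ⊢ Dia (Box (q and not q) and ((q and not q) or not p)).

Tableau for the negation not Dia (Box (q and not q) and ((q and not q) or not p)):
1. not Dia (Box (q and not q) and ((q and not q) or not p)), w0
2. not (Box (q and not q) and ((q and not q) or not p)), w0   [neg-Dia-rule on 1 via w0Rw0]
3. not ((q and not q) or not p), w0   [neg-and-rule on 2 (branches; this branch)]
4. not (q and not q), w0   [neg-or-rule on 3]
5. p, w0   [neg-or-rule on 3]
6. q, w0   [neg-and-rule on 4 (branches; this branch)]
Accessibility: w0Rw0
The negation has an open branch (countermodel exists).

Not valid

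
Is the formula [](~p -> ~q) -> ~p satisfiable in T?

1. [](~p -> ~q) -> ~p, 0
2. ~p, 0   [->-rule on 1 (branches; this branch)]
Accessibility: 0R0

Satisfiable (open branch found)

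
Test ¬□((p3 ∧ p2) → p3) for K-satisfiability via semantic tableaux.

1. ¬□((p3 ∧ p2) → p3), 0
2. ¬((p3 ∧ p2) → p3), 1
3. p3 ∧ p2, 1
4. ¬p3, 1
5. p3, 1
6. p2, 1
Accessibility: 0R1
Branch closes: p3 and ¬p3 both at 1.
All branches of the tableau close; one closing branch shown above.

Unsatisfiable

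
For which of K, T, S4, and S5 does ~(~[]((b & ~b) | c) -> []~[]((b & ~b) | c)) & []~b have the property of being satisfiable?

S5-tableau for the formula:
1. ~(~[]((b & ~b) | c) -> []~[]((b & ~b) | c)) & []~b, 0
2. ~(~[]((b & ~b) | c) -> []~[]((b & ~b) | c)), 0   [&-rule on 1]
3. []~b, 0   [&-rule on 1]
4. ~[]((b & ~b) | c), 0   [~->-rule on 2]
5. ~[]~[]((b & ~b) | c), 0   [~->-rule on 2]
6. ~b, 0   [[]-rule on 3 via 0R0]
7. ~((b & ~b) | c), 1   [~[]-rule on 4: fresh world 1, 0R1]
8. ~(b & ~b), 1   [~|-rule on 7]
9. ~c, 1   [~|-rule on 7]
10. ~b, 1   [[]-rule on 3 via 0R1]
11. []((b & ~b) | c), 2   [~[]-rule on 5: fresh world 2, 0R2]
12. ~b, 2   [[]-rule on 3 via 0R2]
13. (b & ~b) | c, 0   [[]-rule on 11 via 2R0]
14. (b & ~b) | c, 1   [[]-rule on 11 via 2R1]
15. (b & ~b) | c, 2   [[]-rule on 11 via 2R2]
16. c, 0   [|-rule on 13 (branches; this branch)]
17. b & ~b, 1   [|-rule on 14 (branches; this branch)]
18. b, 1   [&-rule on 17]
Accessibility: 0R0, 0R1, 0R2, 1R0, 1R1, 1R2, 2R0, 2R1, 2R2
Branch closes: b and ~b both at 1.
Every branch closes (one shown): unsatisfiable in S5.
S4-tableau for the formula:
1. ~(~[]((b & ~b) | c) -> []~[]((b & ~b) | c)) & []~b, 0
2. ~(~[]((b & ~b) | c) -> []~[]((b & ~b) | c)), 0   [&-rule on 1]
3. []~b, 0   [&-rule on 1]
4. ~[]((b & ~b) | c), 0   [~->-rule on 2]
5. ~[]~[]((b & ~b) | c), 0   [~->-rule on 2]
6. ~b, 0   [[]-rule on 3 via 0R0]
7. ~((b & ~b) | c), 1   [~[]-rule on 4: fresh world 1, 0R1]
8. ~(b & ~b), 1   [~|-rule on 7]
9. ~c, 1   [~|-rule on 7]
10. ~b, 1   [[]-rule on 3 via 0R1]
11. []((b & ~b) | c), 2   [~[]-rule on 5: fresh world 2, 0R2]
12. ~b, 2   [[]-rule on 3 via 0R2]
13. (b & ~b) | c, 2   [[]-rule on 11 via 2R2]
14. c, 2   [|-rule on 13 (branches; this branch)]
Accessibility: 0R0, 0R1, 0R2, 1R1, 2R2
Complete open branch: satisfiable in S4, hence also in K, T (this S4-model is also a K-model and a T-model).

K, T, S4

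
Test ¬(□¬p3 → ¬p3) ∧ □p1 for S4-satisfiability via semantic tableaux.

Unsatisfiable (every branch closes)

1. ¬(□¬p3 → ¬p3) ∧ □p1, w0
2. ¬(□¬p3 → ¬p3), w0
3. □p1, w0
4. □¬p3, w0
5. p3, w0
6. p1, w0
7. ¬p3, w0
Accessibility: w0Rw0
Branch closes: p3 and ¬p3 both at w0.
All branches of the tableau close; one closing branch shown above.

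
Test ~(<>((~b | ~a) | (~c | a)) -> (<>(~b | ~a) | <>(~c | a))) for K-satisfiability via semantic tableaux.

Unsatisfiable

1. ~(<>((~b | ~a) | (~c | a)) -> (<>(~b | ~a) | <>(~c | a))), 0
2. <>((~b | ~a) | (~c | a)), 0   [~->-rule on 1]
3. ~(<>(~b | ~a) | <>(~c | a)), 0   [~->-rule on 1]
4. ~<>(~b | ~a), 0   [~|-rule on 3]
5. ~<>(~c | a), 0   [~|-rule on 3]
6. (~b | ~a) | (~c | a), 1   [<>-rule on 2: fresh world 1, 0R1]
7. ~(~b | ~a), 1   [~<>-rule on 4 via 0R1]
8. b, 1   [~|-rule on 7]
9. a, 1   [~|-rule on 7]
10. ~(~c | a), 1   [~<>-rule on 5 via 0R1]
11. c, 1   [~|-rule on 10]
12. ~a, 1   [~|-rule on 10]
Accessibility: 0R1
Branch closes: a and ~a both at 1.
Every branch closes; the branch above is one of them.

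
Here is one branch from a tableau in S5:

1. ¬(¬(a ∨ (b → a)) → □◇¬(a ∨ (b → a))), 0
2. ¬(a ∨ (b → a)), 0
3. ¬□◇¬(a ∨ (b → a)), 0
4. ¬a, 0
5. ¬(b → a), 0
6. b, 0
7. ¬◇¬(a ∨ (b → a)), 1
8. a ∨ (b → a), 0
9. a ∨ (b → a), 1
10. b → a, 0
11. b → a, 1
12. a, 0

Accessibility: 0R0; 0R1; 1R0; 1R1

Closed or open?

Closed

Both a and ¬a appear at 0.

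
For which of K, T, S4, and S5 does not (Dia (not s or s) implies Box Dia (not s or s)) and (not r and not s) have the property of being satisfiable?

K

T-tableau for the formula:
1. not (Dia (not s or s) implies Box Dia (not s or s)) and (not r and not s), w0
2. not (Dia (not s or s) implies Box Dia (not s or s)), w0   [and-rule on 1]
3. not r and not s, w0   [and-rule on 1]
4. Dia (not s or s), w0   [neg-implies-rule on 2]
5. not Box Dia (not s or s), w0   [neg-implies-rule on 2]
6. not r, w0   [and-rule on 3]
7. not s, w0   [and-rule on 3]
8. not s or s, w1   [Dia-rule on 4: fresh world w1, w0Rw1]
9. s, w1   [or-rule on 8 (branches; this branch)]
10. not Dia (not s or s), w2   [neg-Box-rule on 5: fresh world w2, w0Rw2]
11. not (not s or s), w2   [neg-Dia-rule on 10 via w2Rw2]
12. s, w2   [neg-or-rule on 11]
13. not s, w2   [neg-or-rule on 11]
Accessibility: w0Rw0, w0Rw1, w0Rw2, w1Rw1, w2Rw2
Branch closes: s and not s both at w2.
Every branch closes (one shown): unsatisfiable in T, hence also in S4, S5 (every S4/S5-frame is a T-frame).
K-tableau for the formula:
1. not (Dia (not s or s) implies Box Dia (not s or s)) and (not r and not s), w0
2. not (Dia (not s or s) implies Box Dia (not s or s)), w0   [and-rule on 1]
3. not r and not s, w0   [and-rule on 1]
4. Dia (not s or s), w0   [neg-implies-rule on 2]
5. not Box Dia (not s or s), w0   [neg-implies-rule on 2]
6. not r, w0   [and-rule on 3]
7. not s, w0   [and-rule on 3]
8. not s or s, w1   [Dia-rule on 4: fresh world w1, w0Rw1]
9. s, w1   [or-rule on 8 (branches; this branch)]
10. not Dia (not s or s), w2   [neg-Box-rule on 5: fresh world w2, w0Rw2]
Accessibility: w0Rw1, w0Rw2
Complete open branch: satisfiable in K.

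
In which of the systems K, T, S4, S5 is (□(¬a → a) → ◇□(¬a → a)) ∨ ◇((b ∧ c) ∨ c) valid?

T, S4, S5

K-tableau for the negation ¬((□(¬a → a) → ◇□(¬a → a)) ∨ ◇((b ∧ c) ∨ c)):
1. ¬((□(¬a → a) → ◇□(¬a → a)) ∨ ◇((b ∧ c) ∨ c)), u
2. ¬(□(¬a → a) → ◇□(¬a → a)), u
3. ¬◇((b ∧ c) ∨ c), u
4. □(¬a → a), u
5. ¬◇□(¬a → a), u
Complete open branch: countermodel on a K-frame, so not valid in K.
T-tableau for the negation ¬((□(¬a → a) → ◇□(¬a → a)) ∨ ◇((b ∧ c) ∨ c)):
1. ¬((□(¬a → a) → ◇□(¬a → a)) ∨ ◇((b ∧ c) ∨ c)), u
2. ¬(□(¬a → a) → ◇□(¬a → a)), u
3. ¬◇((b ∧ c) ∨ c), u
4. □(¬a → a), u
5. ¬◇□(¬a → a), u
6. ¬((b ∧ c) ∨ c), u
7. ¬(b ∧ c), u
8. ¬c, u
9. ¬a → a, u
10. ¬□(¬a → a), u
11. a, u
12. ¬(¬a → a), v
13. ¬a, v
14. ¬((b ∧ c) ∨ c), v
15. ¬(b ∧ c), v
16. ¬c, v
17. ¬a → a, v
18. ¬□(¬a → a), v
19. a, v
Accessibility: uRu, uRv, vRv
Branch closes: a and ¬a both at v.
Every branch closes (one shown): valid in T, hence also in S4, S5 (every theorem of T is a theorem of S4 and S5).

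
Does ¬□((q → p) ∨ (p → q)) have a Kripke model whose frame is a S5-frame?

1. ¬□((q → p) ∨ (p → q)), 0
2. ¬((q → p) ∨ (p → q)), 1   [¬□-rule on 1: fresh world 1, 0R1]
3. ¬(q → p), 1   [¬∨-rule on 2]
4. ¬(p → q), 1   [¬∨-rule on 2]
5. q, 1   [¬→-rule on 3]
6. ¬p, 1   [¬→-rule on 3]
7. p, 1   [¬→-rule on 4]
8. ¬q, 1   [¬→-rule on 4]
Accessibility: 0R0, 0R1, 1R0, 1R1
Branch closes: p and ¬p both at 1.
Every branch closes; the branch above is one of them.

Unsatisfiable (every branch closes)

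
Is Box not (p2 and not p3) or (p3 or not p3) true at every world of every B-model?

Valid

Tableau for the negation not (Box not (p2 and not p3) or (p3 or not p3)):
1. not (Box not (p2 and not p3) or (p3 or not p3)), u
2. not Box not (p2 and not p3), u
3. not (p3 or not p3), u
4. not p3, u
5. p3, u
Accessibility: uRu
Branch closes: p3 and not p3 both at u.
All branches of the negation close; one closing branch shown above.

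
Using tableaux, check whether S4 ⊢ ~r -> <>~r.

Valid in S4

Tableau for the negation ~(~r -> <>~r):
1. ~(~r -> <>~r), u
2. ~r, u
3. ~<>~r, u
4. r, u
Accessibility: uRu
Branch closes: r and ~r both at u.
All branches of the negation close; one closing branch shown above.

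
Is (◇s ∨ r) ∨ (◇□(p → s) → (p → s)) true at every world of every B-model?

Tableau for the negation ¬((◇s ∨ r) ∨ (◇□(p → s) → (p → s))):
1. ¬((◇s ∨ r) ∨ (◇□(p → s) → (p → s))), 0
2. ¬(◇s ∨ r), 0
3. ¬(◇□(p → s) → (p → s)), 0
4. ¬◇s, 0
5. ¬r, 0
6. ◇□(p → s), 0
7. ¬(p → s), 0
8. p, 0
9. ¬s, 0
10. □(p → s), 1
11. ¬s, 1
12. p → s, 0
13. p → s, 1
14. s, 0
Accessibility: 0R0, 0R1, 1R0, 1R1
Branch closes: s and ¬s both at 0.
Every branch of the negation's tableau closes; the branch above is one of them.

Valid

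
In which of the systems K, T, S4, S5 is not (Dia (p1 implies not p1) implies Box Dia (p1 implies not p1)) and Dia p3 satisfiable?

K, T, S4

S5-tableau for the formula:
1. not (Dia (p1 implies not p1) implies Box Dia (p1 implies not p1)) and Dia p3, w0
2. not (Dia (p1 implies not p1) implies Box Dia (p1 implies not p1)), w0
3. Dia p3, w0
4. Dia (p1 implies not p1), w0
5. not Box Dia (p1 implies not p1), w0
6. p3, w1
7. p1 implies not p1, w2
8. not p1, w2
9. not Dia (p1 implies not p1), w3
10. not (p1 implies not p1), w0
11. p1, w0
12. not (p1 implies not p1), w1
13. p1, w1
14. not (p1 implies not p1), w2
15. p1, w2
Accessibility: w0Rw0, w0Rw1, w0Rw2, w0Rw3, w1Rw0, w1Rw1, w1Rw2, w1Rw3, w2Rw0, w2Rw1, w2Rw2, w2Rw3, w3Rw0, w3Rw1, w3Rw2, w3Rw3
Branch closes: p1 and not p1 both at w2.
Every branch closes (one shown): unsatisfiable in S5.
S4-tableau for the formula:
1. not (Dia (p1 implies not p1) implies Box Dia (p1 implies not p1)) and Dia p3, w0
2. not (Dia (p1 implies not p1) implies Box Dia (p1 implies not p1)), w0
3. Dia p3, w0
4. Dia (p1 implies not p1), w0
5. not Box Dia (p1 implies not p1), w0
6. p3, w1
7. p1 implies not p1, w2
8. not p1, w2
9. not Dia (p1 implies not p1), w3
10. not (p1 implies not p1), w3
11. p1, w3
Accessibility: w0Rw0, w0Rw1, w0Rw2, w0Rw3, w1Rw1, w2Rw2, w3Rw3
Complete open branch: satisfiable in S4, hence also in K, T (this S4-model is also a K-model and a T-model).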